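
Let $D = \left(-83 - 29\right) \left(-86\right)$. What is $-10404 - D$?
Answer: $-20036$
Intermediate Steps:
$D = 9632$ ($D = \left(-112\right) \left(-86\right) = 9632$)
$-10404 - D = -10404 - 9632 = -20036$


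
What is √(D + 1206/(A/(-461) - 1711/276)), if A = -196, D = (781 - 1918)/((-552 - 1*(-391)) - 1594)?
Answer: 7*I*√139539284175733/5730465 ≈ 14.43*I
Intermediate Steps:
D = 379/585 (D = -1137/((-552 + 391) - 1594) = -1137/(-161 - 1594) = -1137/(-1755) = -1137*(-1/1755) = 379/585 ≈ 0.64786)
√(D + 1206/(A/(-461) - 1711/276)) = √(379/585 + 1206/(-196/(-461) - 1711/276)) = √(379/585 + 1206/(-196*(-1/461) - 1711*1/276)) = √(379/585 + 1206/(196/461 - 1711/276)) = √(379/585 + 1206/(-734675/127236)) = √(379/585 + 1206*(-127236/734675)) = √(379/585 - 153446616/734675) = √(-17897565707/85956975) = 7*I*√139539284175733/5730465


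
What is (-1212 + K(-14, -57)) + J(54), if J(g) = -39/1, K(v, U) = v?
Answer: -1265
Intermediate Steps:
J(g) = -39 (J(g) = -39*1 = -39)
(-1212 + K(-14, -57)) + J(54) = (-1212 - 14) - 39 = -1226 - 39 = -1265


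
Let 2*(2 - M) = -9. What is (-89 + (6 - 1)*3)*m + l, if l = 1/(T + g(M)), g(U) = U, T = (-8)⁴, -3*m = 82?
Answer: 5531994/2735 ≈ 2022.7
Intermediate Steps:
m = -82/3 (m = -⅓*82 = -82/3 ≈ -27.333)
M = 13/2 (M = 2 - ½*(-9) = 2 + 9/2 = 13/2 ≈ 6.5000)
T = 4096
l = 2/8205 (l = 1/(4096 + 13/2) = 1/(8205/2) = 2/8205 ≈ 0.00024375)
(-89 + (6 - 1)*3)*m + l = (-89 + (6 - 1)*3)*(-82/3) + 2/8205 = (-89 + 5*3)*(-82/3) + 2/8205 = (-89 + 15)*(-82/3) + 2/8205 = -74*(-82/3) + 2/8205 = 6068/3 + 2/8205 = 5531994/2735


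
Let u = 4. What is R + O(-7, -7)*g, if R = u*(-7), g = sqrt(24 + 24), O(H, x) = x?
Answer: -28 - 28*sqrt(3) ≈ -76.497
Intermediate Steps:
g = 4*sqrt(3) (g = sqrt(48) = 4*sqrt(3) ≈ 6.9282)
R = -28 (R = 4*(-7) = -28)
R + O(-7, -7)*g = -28 - 28*sqrt(3)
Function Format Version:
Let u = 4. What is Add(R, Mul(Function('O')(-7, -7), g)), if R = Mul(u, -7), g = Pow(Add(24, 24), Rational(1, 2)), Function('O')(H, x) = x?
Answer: Add(-28, Mul(-28, Pow(3, Rational(1, 2)))) ≈ -76.497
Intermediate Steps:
g = Mul(4, Pow(3, Rational(1, 2))) (g = Pow(48, Rational(1, 2)) = Mul(4, Pow(3, Rational(1, 2))) ≈ 6.9282)
R = -28 (R = Mul(4, -7) = -28)
Add(R, Mul(Function('O')(-7, -7), g)) = Add(-28, Mul(-7, Mul(4, Pow(3, Rational(1, 2))))) = Add(-28, Mul(-28, Pow(3, Rational(1, 2))))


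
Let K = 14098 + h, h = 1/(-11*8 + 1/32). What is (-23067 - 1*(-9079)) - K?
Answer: -79062058/2815 ≈ -28086.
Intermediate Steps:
h = -32/2815 (h = 1/(-88 + 1/32) = 1/(-2815/32) = -32/2815 ≈ -0.011368)
K = 39685838/2815 (K = 14098 - 32/2815 = 39685838/2815 ≈ 14098.)
(-23067 - 1*(-9079)) - K = (-23067 - 1*(-9079)) - 1*39685838/2815 = (-23067 + 9079) - 39685838/2815 = -13988 - 39685838/2815 = -79062058/2815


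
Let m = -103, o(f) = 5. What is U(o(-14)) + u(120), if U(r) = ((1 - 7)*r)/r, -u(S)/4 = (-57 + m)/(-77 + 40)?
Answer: -862/37 ≈ -23.297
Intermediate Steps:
u(S) = -640/37 (u(S) = -4*(-57 - 103)/(-77 + 40) = -(-640)/(-37) = -(-640)*(-1)/37 = -4*160/37 = -640/37)
U(r) = -6 (U(r) = (-6*r)/r = -6)
U(o(-14)) + u(120) = -6 - 640/37 = -862/37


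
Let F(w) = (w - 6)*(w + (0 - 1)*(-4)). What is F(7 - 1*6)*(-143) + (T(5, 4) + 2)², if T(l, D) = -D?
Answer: 3579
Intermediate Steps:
F(w) = (-6 + w)*(4 + w) (F(w) = (-6 + w)*(w - 1*(-4)) = (-6 + w)*(w + 4) = (-6 + w)*(4 + w))
F(7 - 1*6)*(-143) + (T(5, 4) + 2)² = (-24 + (7 - 1*6)² - 2*(7 - 1*6))*(-143) + (-1*4 + 2)² = (-24 + (7 - 6)² - 2*(7 - 6))*(-143) + (-4 + 2)² = (-24 + 1² - 2*1)*(-143) + (-2)² = (-24 + 1 - 2)*(-143) + 4 = -25*(-143) + 4 = 3575 + 4 = 3579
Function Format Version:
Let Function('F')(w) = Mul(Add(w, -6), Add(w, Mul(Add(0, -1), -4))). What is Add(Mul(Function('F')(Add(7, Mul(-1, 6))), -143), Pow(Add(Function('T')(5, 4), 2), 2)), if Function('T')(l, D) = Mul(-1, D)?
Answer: 3579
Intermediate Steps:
Function('F')(w) = Mul(Add(-6, w), Add(4, w)) (Function('F')(w) = Mul(Add(-6, w), Add(w, Mul(-1, -4))) = Mul(Add(-6, w), Add(w, 4)) = Mul(Add(-6, w), Add(4, w)))
Add(Mul(Function('F')(Add(7, Mul(-1, 6))), -143), Pow(Add(Function('T')(5, 4), 2), 2)) = Add(Mul(Add(-24, Pow(Add(7, Mul(-1, 6)), 2), Mul(-2, Add(7, Mul(-1, 6)))), -143), Pow(Add(Mul(-1, 4), 2), 2)) = Add(Mul(Add(-24, Pow(Add(7, -6), 2), Mul(-2, Add(7, -6))), -143), Pow(Add(-4, 2), 2)) = Add(Mul(Add(-24, Pow(1, 2), Mul(-2, 1)), -143), Pow(-2, 2)) = Add(Mul(Add(-24, 1, -2), -143), 4) = Add(Mul(-25, -143), 4) = Add(3575, 4) = 3579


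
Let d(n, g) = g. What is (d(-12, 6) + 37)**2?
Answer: 1849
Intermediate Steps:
(d(-12, 6) + 37)**2 = (6 + 37)**2 = 43**2 = 1849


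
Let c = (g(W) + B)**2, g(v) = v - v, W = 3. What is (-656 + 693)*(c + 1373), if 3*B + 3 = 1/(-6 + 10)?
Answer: 7319821/144 ≈ 50832.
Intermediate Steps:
B = -11/12 (B = -1 + 1/(3*(-6 + 10)) = -1 + (1/3)/4 = -1 + (1/3)*(1/4) = -1 + 1/12 = -11/12 ≈ -0.91667)
g(v) = 0
c = 121/144 (c = (0 - 11/12)**2 = (-11/12)**2 = 121/144 ≈ 0.84028)
(-656 + 693)*(c + 1373) = (-656 + 693)*(121/144 + 1373) = 37*(197833/144) = 7319821/144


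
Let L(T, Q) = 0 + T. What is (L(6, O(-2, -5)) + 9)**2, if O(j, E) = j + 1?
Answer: 225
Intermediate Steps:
O(j, E) = 1 + j
L(T, Q) = T
(L(6, O(-2, -5)) + 9)**2 = (6 + 9)**2 = 15**2 = 225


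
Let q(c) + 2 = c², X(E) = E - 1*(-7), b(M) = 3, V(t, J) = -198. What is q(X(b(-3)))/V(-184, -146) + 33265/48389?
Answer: 83834/435501 ≈ 0.19250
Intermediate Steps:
X(E) = 7 + E (X(E) = E + 7 = 7 + E)
q(c) = -2 + c²
q(X(b(-3)))/V(-184, -146) + 33265/48389 = (-2 + (7 + 3)²)/(-198) + 33265/48389 = (-2 + 10²)*(-1/198) + 33265*(1/48389) = (-2 + 100)*(-1/198) + 33265/48389 = 98*(-1/198) + 33265/48389 = -49/99 + 33265/48389 = 83834/435501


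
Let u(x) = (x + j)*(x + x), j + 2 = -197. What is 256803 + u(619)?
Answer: 776763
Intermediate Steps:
j = -199 (j = -2 - 197 = -199)
u(x) = 2*x*(-199 + x) (u(x) = (x - 199)*(x + x) = (-199 + x)*(2*x) = 2*x*(-199 + x))
256803 + u(619) = 256803 + 2*619*(-199 + 619) = 256803 + 2*619*420 = 256803 + 519960 = 776763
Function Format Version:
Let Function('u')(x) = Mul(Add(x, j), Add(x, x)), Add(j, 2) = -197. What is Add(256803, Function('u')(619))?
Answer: 776763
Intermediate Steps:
j = -199 (j = Add(-2, -197) = -199)
Function('u')(x) = Mul(2, x, Add(-199, x)) (Function('u')(x) = Mul(Add(x, -199), Add(x, x)) = Mul(Add(-199, x), Mul(2, x)) = Mul(2, x, Add(-199, x)))
Add(256803, Function('u')(619)) = Add(256803, Mul(2, 619, Add(-199, 619))) = Add(256803, Mul(2, 619, 420)) = Add(256803, 519960) = 776763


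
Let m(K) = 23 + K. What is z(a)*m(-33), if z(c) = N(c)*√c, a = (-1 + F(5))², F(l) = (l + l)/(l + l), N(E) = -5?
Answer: 0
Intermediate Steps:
F(l) = 1 (F(l) = (2*l)/((2*l)) = (2*l)*(1/(2*l)) = 1)
a = 0 (a = (-1 + 1)² = 0² = 0)
z(c) = -5*√c
z(a)*m(-33) = (-5*√0)*(23 - 33) = -5*0*(-10) = 0*(-10) = 0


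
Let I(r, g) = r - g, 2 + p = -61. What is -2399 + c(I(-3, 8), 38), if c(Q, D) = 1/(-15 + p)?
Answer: -187123/78 ≈ -2399.0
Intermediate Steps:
p = -63 (p = -2 - 61 = -63)
c(Q, D) = -1/78 (c(Q, D) = 1/(-15 - 63) = 1/(-78) = -1/78)
-2399 + c(I(-3, 8), 38) = -2399 - 1/78 = -187123/78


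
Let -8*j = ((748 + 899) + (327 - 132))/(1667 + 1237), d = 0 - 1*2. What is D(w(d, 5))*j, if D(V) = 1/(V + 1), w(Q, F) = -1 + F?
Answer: -307/19360 ≈ -0.015857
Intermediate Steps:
d = -2 (d = 0 - 2 = -2)
j = -307/3872 (j = -((748 + 899) + (327 - 132))/(8*(1667 + 1237)) = -(1647 + 195)/(8*2904) = -921/(4*2904) = -1/8*307/484 = -307/3872 ≈ -0.079287)
D(V) = 1/(1 + V)
D(w(d, 5))*j = -307/3872/(1 + (-1 + 5)) = -307/3872/(1 + 4) = -307/3872/5 = (1/5)*(-307/3872) = -307/19360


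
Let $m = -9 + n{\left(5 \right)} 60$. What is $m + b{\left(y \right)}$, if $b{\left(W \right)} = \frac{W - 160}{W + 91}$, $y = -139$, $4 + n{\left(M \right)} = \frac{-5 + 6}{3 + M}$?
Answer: $- \frac{11293}{48} \approx -235.27$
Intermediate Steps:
$n{\left(M \right)} = -4 + \frac{1}{3 + M}$ ($n{\left(M \right)} = -4 + \frac{-5 + 6}{3 + M} = -4 + 1 \frac{1}{3 + M} = -4 + \frac{1}{3 + M}$)
$m = - \frac{483}{2}$ ($m = -9 + \frac{-11 - 20}{3 + 5} \cdot 60 = -9 + \frac{-11 - 20}{8} \cdot 60 = -9 + \frac{1}{8} \left(-31\right) 60 = -9 - \frac{465}{2} = - \frac{483}{2} \approx -241.5$)
$b{\left(W \right)} = \frac{-160 + W}{91 + W}$
$m + b{\left(y \right)} = - \frac{483}{2} + \frac{-160 - 139}{91 - 139} = - \frac{483}{2} + \frac{1}{-48} \left(-299\right) = - \frac{483}{2} - - \frac{299}{48} = - \frac{483}{2} + \frac{299}{48} = - \frac{11293}{48}$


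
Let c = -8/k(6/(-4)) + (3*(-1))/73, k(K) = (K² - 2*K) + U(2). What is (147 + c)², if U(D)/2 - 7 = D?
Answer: 990757455424/46090521 ≈ 21496.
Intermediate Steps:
U(D) = 14 + 2*D
k(K) = 18 + K² - 2*K (k(K) = (K² - 2*K) + (14 + 2*2) = (K² - 2*K) + (14 + 4) = (K² - 2*K) + 18 = 18 + K² - 2*K)
c = -2615/6789 (c = -8/(18 + (6/(-4))² - 12/(-4)) + (3*(-1))/73 = -8/(18 + (6*(-¼))² - 12*(-1)/4) - 3*1/73 = -8/(18 + (-3/2)² - 2*(-3/2)) - 3/73 = -8/(18 + 9/4 + 3) - 3/73 = -8/93/4 - 3/73 = -8*4/93 - 3/73 = -32/93 - 3/73 = -2615/6789 ≈ -0.38518)
(147 + c)² = (147 - 2615/6789)² = (995368/6789)² = 990757455424/46090521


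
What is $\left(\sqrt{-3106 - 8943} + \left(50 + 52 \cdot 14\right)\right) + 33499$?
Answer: $34277 + i \sqrt{12049} \approx 34277.0 + 109.77 i$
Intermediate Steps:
$\left(\sqrt{-3106 - 8943} + \left(50 + 52 \cdot 14\right)\right) + 33499 = \left(\sqrt{-3106 - 8943} + \left(50 + 728\right)\right) + 33499 = \left(\sqrt{-3106 - 8943} + 778\right) + 33499 = \left(\sqrt{-12049} + 778\right) + 33499 = \left(i \sqrt{12049} + 778\right) + 33499 = \left(778 + i \sqrt{12049}\right) + 33499 = 34277 + i \sqrt{12049}$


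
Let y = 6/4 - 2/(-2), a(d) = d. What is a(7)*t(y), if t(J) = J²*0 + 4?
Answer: 28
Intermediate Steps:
y = 5/2 (y = 6*(¼) - 2*(-½) = 3/2 + 1 = 5/2 ≈ 2.5000)
t(J) = 4 (t(J) = 0 + 4 = 4)
a(7)*t(y) = 7*4 = 28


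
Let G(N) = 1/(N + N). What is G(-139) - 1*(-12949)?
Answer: 3599821/278 ≈ 12949.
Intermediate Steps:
G(N) = 1/(2*N)
G(-139) - 1*(-12949) = (½)/(-139) - 1*(-12949) = (½)*(-1/139) + 12949 = -1/278 + 12949 = 3599821/278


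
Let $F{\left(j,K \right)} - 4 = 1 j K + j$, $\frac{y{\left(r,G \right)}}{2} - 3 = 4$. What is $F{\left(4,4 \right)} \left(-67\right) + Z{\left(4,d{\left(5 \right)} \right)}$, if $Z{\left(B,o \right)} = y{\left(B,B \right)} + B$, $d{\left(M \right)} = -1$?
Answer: $-1590$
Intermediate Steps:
$y{\left(r,G \right)} = 14$ ($y{\left(r,G \right)} = 6 + 2 \cdot 4 = 6 + 8 = 14$)
$F{\left(j,K \right)} = 4 + j + K j$ ($F{\left(j,K \right)} = 4 + \left(1 j K + j\right) = 4 + \left(j K + j\right) = 4 + \left(K j + j\right) = 4 + \left(j + K j\right) = 4 + j + K j$)
$Z{\left(B,o \right)} = 14 + B$
$F{\left(4,4 \right)} \left(-67\right) + Z{\left(4,d{\left(5 \right)} \right)} = \left(4 + 4 + 4 \cdot 4\right) \left(-67\right) + \left(14 + 4\right) = \left(4 + 4 + 16\right) \left(-67\right) + 18 = 24 \left(-67\right) + 18 = -1608 + 18 = -1590$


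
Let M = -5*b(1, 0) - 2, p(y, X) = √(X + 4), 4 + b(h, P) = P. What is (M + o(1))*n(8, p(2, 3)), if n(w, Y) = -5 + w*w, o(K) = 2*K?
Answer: 1180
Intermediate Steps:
b(h, P) = -4 + P
p(y, X) = √(4 + X)
n(w, Y) = -5 + w²
M = 18 (M = -5*(-4 + 0) - 2 = -5*(-4) - 2 = 20 - 2 = 18)
(M + o(1))*n(8, p(2, 3)) = (18 + 2*1)*(-5 + 8²) = (18 + 2)*(-5 + 64) = 20*59 = 1180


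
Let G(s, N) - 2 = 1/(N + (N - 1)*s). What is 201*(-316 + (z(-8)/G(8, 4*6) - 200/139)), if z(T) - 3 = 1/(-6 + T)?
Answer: -61796780/973 ≈ -63512.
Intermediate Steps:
G(s, N) = 2 + 1/(N + s*(-1 + N)) (G(s, N) = 2 + 1/(N + (N - 1)*s) = 2 + 1/(N + (-1 + N)*s) = 2 + 1/(N + s*(-1 + N)))
z(T) = 3 + 1/(-6 + T)
201*(-316 + (z(-8)/G(8, 4*6) - 200/139)) = 201*(-316 + (((-17 + 3*(-8))/(-6 - 8))/(((1 - 2*8 + 2*(4*6) + 2*(4*6)*8)/(4*6 - 1*8 + (4*6)*8))) - 200/139)) = 201*(-316 + (((-17 - 24)/(-14))/(((1 - 16 + 2*24 + 2*24*8)/(24 - 8 + 24*8))) - 200*1/139)) = 201*(-316 + ((-1/14*(-41))/(((1 - 16 + 48 + 384)/(24 - 8 + 192))) - 200/139)) = 201*(-316 + (41/(14*((417/208))) - 200/139)) = 201*(-316 + (41/(14*(((1/208)*417))) - 200/139)) = 201*(-316 + (41/(14*(417/208)) - 200/139)) = 201*(-316 + ((41/14)*(208/417) - 200/139)) = 201*(-316 + (4264/2919 - 200/139)) = 201*(-316 + 64/2919) = 201*(-922340/2919) = -61796780/973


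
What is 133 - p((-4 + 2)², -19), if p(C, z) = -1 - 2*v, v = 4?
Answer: 142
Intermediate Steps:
p(C, z) = -9 (p(C, z) = -1 - 2*4 = -1 - 8 = -9)
133 - p((-4 + 2)², -19) = 133 - 1*(-9) = 133 + 9 = 142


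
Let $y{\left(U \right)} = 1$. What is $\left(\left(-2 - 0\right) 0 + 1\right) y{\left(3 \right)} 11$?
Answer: $11$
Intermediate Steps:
$\left(\left(-2 - 0\right) 0 + 1\right) y{\left(3 \right)} 11 = \left(\left(-2 - 0\right) 0 + 1\right) 1 \cdot 11 = \left(\left(-2 + 0\right) 0 + 1\right) 1 \cdot 11 = \left(\left(-2\right) 0 + 1\right) 1 \cdot 11 = \left(0 + 1\right) 1 \cdot 11 = 1 \cdot 1 \cdot 11 = 1 \cdot 11 = 11$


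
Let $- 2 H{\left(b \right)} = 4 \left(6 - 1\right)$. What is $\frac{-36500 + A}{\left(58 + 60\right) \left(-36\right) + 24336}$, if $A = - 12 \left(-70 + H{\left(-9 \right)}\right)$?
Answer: $- \frac{8885}{5022} \approx -1.7692$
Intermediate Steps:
$H{\left(b \right)} = -10$ ($H{\left(b \right)} = - \frac{4 \left(6 - 1\right)}{2} = - \frac{4 \cdot 5}{2} = \left(- \frac{1}{2}\right) 20 = -10$)
$A = 960$ ($A = - 12 \left(-70 - 10\right) = \left(-12\right) \left(-80\right) = 960$)
$\frac{-36500 + A}{\left(58 + 60\right) \left(-36\right) + 24336} = \frac{-36500 + 960}{\left(58 + 60\right) \left(-36\right) + 24336} = - \frac{35540}{118 \left(-36\right) + 24336} = - \frac{35540}{-4248 + 24336} = - \frac{35540}{20088} = \left(-35540\right) \frac{1}{20088} = - \frac{8885}{5022}$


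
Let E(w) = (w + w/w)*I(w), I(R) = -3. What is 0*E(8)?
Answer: 0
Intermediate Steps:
E(w) = -3 - 3*w (E(w) = (w + w/w)*(-3) = (w + 1)*(-3) = (1 + w)*(-3) = -3 - 3*w)
0*E(8) = 0*(-3 - 3*8) = 0*(-3 - 24) = 0*(-27) = 0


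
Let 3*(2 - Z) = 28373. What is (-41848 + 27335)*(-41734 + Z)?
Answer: 2228746897/3 ≈ 7.4292e+8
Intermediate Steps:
Z = -28367/3 (Z = 2 - ⅓*28373 = 2 - 28373/3 = -28367/3 ≈ -9455.7)
(-41848 + 27335)*(-41734 + Z) = (-41848 + 27335)*(-41734 - 28367/3) = -14513*(-153569/3) = 2228746897/3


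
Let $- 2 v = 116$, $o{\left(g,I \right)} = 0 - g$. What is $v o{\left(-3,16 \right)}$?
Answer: $-174$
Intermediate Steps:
$o{\left(g,I \right)} = - g$
$v = -58$ ($v = \left(- \frac{1}{2}\right) 116 = -58$)
$v o{\left(-3,16 \right)} = - 58 \left(\left(-1\right) \left(-3\right)\right) = \left(-58\right) 3 = -174$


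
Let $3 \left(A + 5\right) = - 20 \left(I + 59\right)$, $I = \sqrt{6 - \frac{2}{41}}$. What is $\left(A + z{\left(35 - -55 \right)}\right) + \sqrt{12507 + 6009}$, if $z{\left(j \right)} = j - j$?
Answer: $- \frac{1195}{3} + 2 \sqrt{4629} - \frac{40 \sqrt{2501}}{123} \approx -278.52$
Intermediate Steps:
$I = \frac{2 \sqrt{2501}}{41}$ ($I = \sqrt{6 - \frac{2}{41}} = \sqrt{\frac{244}{41}} = \frac{2 \sqrt{2501}}{41} \approx 2.4395$)
$z{\left(j \right)} = 0$
$A = - \frac{1195}{3} - \frac{40 \sqrt{2501}}{123}$ ($A = -5 + \frac{\left(-20\right) \left(\frac{2 \sqrt{2501}}{41} + 59\right)}{3} = -5 + \frac{\left(-20\right) \left(59 + \frac{2 \sqrt{2501}}{41}\right)}{3} = -5 + \frac{-1180 - \frac{40 \sqrt{2501}}{41}}{3} = -5 - \left(\frac{1180}{3} + \frac{40 \sqrt{2501}}{123}\right) = - \frac{1195}{3} - \frac{40 \sqrt{2501}}{123} \approx -414.6$)
$\left(A + z{\left(35 - -55 \right)}\right) + \sqrt{12507 + 6009} = \left(\left(- \frac{1195}{3} - \frac{40 \sqrt{2501}}{123}\right) + 0\right) + \sqrt{12507 + 6009} = \left(- \frac{1195}{3} - \frac{40 \sqrt{2501}}{123}\right) + \sqrt{18516} = \left(- \frac{1195}{3} - \frac{40 \sqrt{2501}}{123}\right) + 2 \sqrt{4629} = - \frac{1195}{3} + 2 \sqrt{4629} - \frac{40 \sqrt{2501}}{123}$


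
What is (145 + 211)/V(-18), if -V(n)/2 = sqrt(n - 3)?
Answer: 178*I*sqrt(21)/21 ≈ 38.843*I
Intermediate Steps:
V(n) = -2*sqrt(-3 + n) (V(n) = -2*sqrt(n - 3) = -2*sqrt(-3 + n))
(145 + 211)/V(-18) = (145 + 211)/((-2*sqrt(-3 - 18))) = 356/((-2*I*sqrt(21))) = 356*(I*sqrt(21)/42) = 178*I*sqrt(21)/21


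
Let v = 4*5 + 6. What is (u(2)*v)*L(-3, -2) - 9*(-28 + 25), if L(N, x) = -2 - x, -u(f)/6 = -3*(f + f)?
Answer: 27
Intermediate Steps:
v = 26 (v = 20 + 6 = 26)
u(f) = 36*f (u(f) = -(-18)*(f + f) = -(-18)*2*f = -(-36)*f = 36*f)
(u(2)*v)*L(-3, -2) - 9*(-28 + 25) = ((36*2)*26)*(-2 - 1*(-2)) - 9*(-28 + 25) = (72*26)*(-2 + 2) - 9*(-3) = 1872*0 + 27 = 0 + 27 = 27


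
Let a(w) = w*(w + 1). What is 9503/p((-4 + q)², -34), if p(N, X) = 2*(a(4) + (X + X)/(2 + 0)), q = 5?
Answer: -9503/28 ≈ -339.39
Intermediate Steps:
a(w) = w*(1 + w)
p(N, X) = 40 + 2*X (p(N, X) = 2*(4*(1 + 4) + (X + X)/(2 + 0)) = 2*(4*5 + (2*X)/2) = 2*(20 + (2*X)*(½)) = 2*(20 + X) = 40 + 2*X)
9503/p((-4 + q)², -34) = 9503/(40 + 2*(-34)) = 9503/(40 - 68) = 9503/(-28) = 9503*(-1/28) = -9503/28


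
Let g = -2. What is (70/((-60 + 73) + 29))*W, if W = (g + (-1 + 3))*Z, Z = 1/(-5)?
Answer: 0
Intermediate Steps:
Z = -⅕ ≈ -0.20000
W = 0 (W = (-2 + (-1 + 3))*(-⅕) = (-2 + 2)*(-⅕) = 0*(-⅕) = 0)
(70/((-60 + 73) + 29))*W = (70/((-60 + 73) + 29))*0 = (70/(13 + 29))*0 = (70/42)*0 = (70*(1/42))*0 = (5/3)*0 = 0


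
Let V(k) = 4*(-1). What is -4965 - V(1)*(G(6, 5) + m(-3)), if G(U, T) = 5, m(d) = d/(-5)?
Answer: -24713/5 ≈ -4942.6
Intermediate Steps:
m(d) = -d/5 (m(d) = d*(-1/5) = -d/5)
V(k) = -4
-4965 - V(1)*(G(6, 5) + m(-3)) = -4965 - (-4)*(5 - 1/5*(-3)) = -4965 - (-4)*(5 + 3/5) = -4965 - (-4)*28/5 = -4965 - 1*(-112/5) = -4965 + 112/5 = -24713/5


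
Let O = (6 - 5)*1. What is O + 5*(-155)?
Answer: -774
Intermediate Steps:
O = 1 (O = 1*1 = 1)
O + 5*(-155) = 1 + 5*(-155) = 1 - 775 = -774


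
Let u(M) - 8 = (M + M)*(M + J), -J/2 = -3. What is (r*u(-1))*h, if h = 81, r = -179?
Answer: 28998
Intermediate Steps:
J = 6 (J = -2*(-3) = 6)
u(M) = 8 + 2*M*(6 + M) (u(M) = 8 + (M + M)*(M + 6) = 8 + (2*M)*(6 + M) = 8 + 2*M*(6 + M))
(r*u(-1))*h = -179*(8 + 2*(-1)² + 12*(-1))*81 = -179*(8 + 2*1 - 12)*81 = -179*(8 + 2 - 12)*81 = -179*(-2)*81 = 358*81 = 28998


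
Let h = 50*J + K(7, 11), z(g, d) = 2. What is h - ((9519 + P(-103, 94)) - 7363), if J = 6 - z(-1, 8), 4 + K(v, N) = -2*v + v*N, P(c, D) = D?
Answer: -1991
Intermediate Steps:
K(v, N) = -4 - 2*v + N*v (K(v, N) = -4 + (-2*v + v*N) = -4 + (-2*v + N*v) = -4 - 2*v + N*v)
J = 4 (J = 6 - 1*2 = 6 - 2 = 4)
h = 259 (h = 50*4 + (-4 - 2*7 + 11*7) = 200 + (-4 - 14 + 77) = 200 + 59 = 259)
h - ((9519 + P(-103, 94)) - 7363) = 259 - ((9519 + 94) - 7363) = 259 - (9613 - 7363) = 259 - 1*2250 = 259 - 2250 = -1991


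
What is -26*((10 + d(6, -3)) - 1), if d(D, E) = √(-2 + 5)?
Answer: -234 - 26*√3 ≈ -279.03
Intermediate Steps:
d(D, E) = √3
-26*((10 + d(6, -3)) - 1) = -26*((10 + √3) - 1) = -26*(9 + √3) = -234 - 26*√3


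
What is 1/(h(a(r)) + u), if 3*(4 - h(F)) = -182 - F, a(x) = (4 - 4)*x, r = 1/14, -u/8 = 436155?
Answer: -3/10467526 ≈ -2.8660e-7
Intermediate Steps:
u = -3489240 (u = -8*436155 = -3489240)
r = 1/14 ≈ 0.071429
a(x) = 0 (a(x) = 0*x = 0)
h(F) = 194/3 + F/3 (h(F) = 4 - (-182 - F)/3 = 4 + (182/3 + F/3) = 194/3 + F/3)
1/(h(a(r)) + u) = 1/((194/3 + (⅓)*0) - 3489240) = 1/((194/3 + 0) - 3489240) = 1/(194/3 - 3489240) = 1/(-10467526/3) = -3/10467526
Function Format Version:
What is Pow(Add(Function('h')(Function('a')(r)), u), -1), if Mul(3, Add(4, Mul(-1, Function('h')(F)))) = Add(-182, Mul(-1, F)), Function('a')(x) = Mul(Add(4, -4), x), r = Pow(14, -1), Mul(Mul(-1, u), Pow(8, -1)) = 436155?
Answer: Rational(-3, 10467526) ≈ -2.8660e-7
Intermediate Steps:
u = -3489240 (u = Mul(-8, 436155) = -3489240)
r = Rational(1, 14) ≈ 0.071429
Function('a')(x) = 0 (Function('a')(x) = Mul(0, x) = 0)
Function('h')(F) = Add(Rational(194, 3), Mul(Rational(1, 3), F)) (Function('h')(F) = Add(4, Mul(Rational(-1, 3), Add(-182, Mul(-1, F)))) = Add(4, Add(Rational(182, 3), Mul(Rational(1, 3), F))) = Add(Rational(194, 3), Mul(Rational(1, 3), F)))
Pow(Add(Function('h')(Function('a')(r)), u), -1) = Pow(Add(Add(Rational(194, 3), Mul(Rational(1, 3), 0)), -3489240), -1) = Pow(Add(Add(Rational(194, 3), 0), -3489240), -1) = Pow(Add(Rational(194, 3), -3489240), -1) = Pow(Rational(-10467526, 3), -1) = Rational(-3, 10467526)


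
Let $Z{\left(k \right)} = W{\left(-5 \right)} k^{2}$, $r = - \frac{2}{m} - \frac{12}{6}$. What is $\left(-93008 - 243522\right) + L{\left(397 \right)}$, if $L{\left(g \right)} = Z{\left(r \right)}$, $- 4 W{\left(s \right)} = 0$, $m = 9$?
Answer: $-336530$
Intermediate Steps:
$r = - \frac{20}{9}$ ($r = - \frac{2}{9} - \frac{12}{6} = \left(-2\right) \frac{1}{9} - 2 = - \frac{2}{9} - 2 = - \frac{20}{9} \approx -2.2222$)
$W{\left(s \right)} = 0$ ($W{\left(s \right)} = \left(- \frac{1}{4}\right) 0 = 0$)
$Z{\left(k \right)} = 0$ ($Z{\left(k \right)} = 0 k^{2} = 0$)
$L{\left(g \right)} = 0$
$\left(-93008 - 243522\right) + L{\left(397 \right)} = \left(-93008 - 243522\right) + 0 = -336530 + 0 = -336530$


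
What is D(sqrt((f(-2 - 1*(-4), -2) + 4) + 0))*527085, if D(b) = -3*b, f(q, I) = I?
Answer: -1581255*sqrt(2) ≈ -2.2362e+6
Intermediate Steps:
D(sqrt((f(-2 - 1*(-4), -2) + 4) + 0))*527085 = -3*sqrt((-2 + 4) + 0)*527085 = -3*sqrt(2 + 0)*527085 = -3*sqrt(2)*527085 = -1581255*sqrt(2)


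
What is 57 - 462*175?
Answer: -80793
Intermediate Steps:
57 - 462*175 = 57 - 80850 = -80793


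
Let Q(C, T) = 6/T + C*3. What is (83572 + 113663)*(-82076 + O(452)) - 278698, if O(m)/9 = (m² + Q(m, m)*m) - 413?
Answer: 1433741369477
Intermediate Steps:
Q(C, T) = 3*C + 6/T (Q(C, T) = 6/T + 3*C = 3*C + 6/T)
O(m) = -3717 + 9*m² + 9*m*(3*m + 6/m) (O(m) = 9*((m² + (3*m + 6/m)*m) - 413) = 9*((m² + m*(3*m + 6/m)) - 413) = 9*(-413 + m² + m*(3*m + 6/m)) = -3717 + 9*m² + 9*m*(3*m + 6/m))
(83572 + 113663)*(-82076 + O(452)) - 278698 = (83572 + 113663)*(-82076 + (-3663 + 36*452²)) - 278698 = 197235*(-82076 + (-3663 + 36*204304)) - 278698 = 197235*(-82076 + (-3663 + 7354944)) - 278698 = 197235*(-82076 + 7351281) - 278698 = 197235*7269205 - 278698 = 1433741648175 - 278698 = 1433741369477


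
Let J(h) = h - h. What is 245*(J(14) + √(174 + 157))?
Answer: 245*√331 ≈ 4457.4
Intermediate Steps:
J(h) = 0
245*(J(14) + √(174 + 157)) = 245*(0 + √(174 + 157)) = 245*(0 + √331) = 245*√331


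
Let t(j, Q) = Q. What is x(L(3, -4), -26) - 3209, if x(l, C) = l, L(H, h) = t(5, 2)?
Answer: -3207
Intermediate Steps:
L(H, h) = 2
x(L(3, -4), -26) - 3209 = 2 - 3209 = -3207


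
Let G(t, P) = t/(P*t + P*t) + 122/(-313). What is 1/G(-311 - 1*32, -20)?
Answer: -12520/5193 ≈ -2.4109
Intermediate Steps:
G(t, P) = -122/313 + 1/(2*P) (G(t, P) = t/((2*P*t)) + 122*(-1/313) = t*(1/(2*P*t)) - 122/313 = 1/(2*P) - 122/313 = -122/313 + 1/(2*P))
1/G(-311 - 1*32, -20) = 1/((1/626)*(313 - 244*(-20))/(-20)) = 1/((1/626)*(-1/20)*(313 + 4880)) = 1/((1/626)*(-1/20)*5193) = 1/(-5193/12520) = -12520/5193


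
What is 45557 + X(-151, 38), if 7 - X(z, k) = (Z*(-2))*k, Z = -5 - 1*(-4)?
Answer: 45488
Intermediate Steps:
Z = -1 (Z = -5 + 4 = -1)
X(z, k) = 7 - 2*k (X(z, k) = 7 - (-1*(-2))*k = 7 - 2*k)
45557 + X(-151, 38) = 45557 + (7 - 2*38) = 45557 + (7 - 76) = 45557 - 69 = 45488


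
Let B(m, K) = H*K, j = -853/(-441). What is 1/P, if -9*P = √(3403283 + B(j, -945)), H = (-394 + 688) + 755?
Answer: -9*√2411978/2411978 ≈ -0.0057950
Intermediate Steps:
j = 853/441 (j = -853*(-1/441) = 853/441 ≈ 1.9342)
H = 1049 (H = 294 + 755 = 1049)
B(m, K) = 1049*K
P = -√2411978/9 (P = -√(3403283 + 1049*(-945))/9 = -√(3403283 - 991305)/9 = -√2411978/9 ≈ -172.56)
1/P = 1/(-√2411978/9) = -9*√2411978/2411978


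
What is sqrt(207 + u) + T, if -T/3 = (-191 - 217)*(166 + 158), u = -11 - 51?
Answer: 396576 + sqrt(145) ≈ 3.9659e+5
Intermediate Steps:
u = -62
T = 396576 (T = -3*(-191 - 217)*(166 + 158) = -(-1224)*324 = -3*(-132192) = 396576)
sqrt(207 + u) + T = sqrt(207 - 62) + 396576 = sqrt(145) + 396576 = 396576 + sqrt(145)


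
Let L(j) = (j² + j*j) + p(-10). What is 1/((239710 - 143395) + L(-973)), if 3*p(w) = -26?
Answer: 3/5969293 ≈ 5.0257e-7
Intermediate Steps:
p(w) = -26/3 (p(w) = (⅓)*(-26) = -26/3)
L(j) = -26/3 + 2*j² (L(j) = (j² + j*j) - 26/3 = (j² + j²) - 26/3 = 2*j² - 26/3 = -26/3 + 2*j²)
1/((239710 - 143395) + L(-973)) = 1/((239710 - 143395) + (-26/3 + 2*(-973)²)) = 1/(96315 + (-26/3 + 2*946729)) = 1/(96315 + (-26/3 + 1893458)) = 1/(96315 + 5680348/3) = 1/(5969293/3) = 3/5969293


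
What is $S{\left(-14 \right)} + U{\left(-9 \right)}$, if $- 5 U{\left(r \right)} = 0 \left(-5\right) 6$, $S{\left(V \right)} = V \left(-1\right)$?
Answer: $14$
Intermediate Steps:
$S{\left(V \right)} = - V$
$U{\left(r \right)} = 0$ ($U{\left(r \right)} = - \frac{0 \left(-5\right) 6}{5} = - \frac{0 \cdot 6}{5} = \left(- \frac{1}{5}\right) 0 = 0$)
$S{\left(-14 \right)} + U{\left(-9 \right)} = \left(-1\right) \left(-14\right) + 0 = 14 + 0 = 14$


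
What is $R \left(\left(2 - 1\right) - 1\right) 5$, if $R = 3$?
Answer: $0$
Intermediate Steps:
$R \left(\left(2 - 1\right) - 1\right) 5 = 3 \left(\left(2 - 1\right) - 1\right) 5 = 3 \left(1 - 1\right) 5 = 3 \cdot 0 \cdot 5 = 0 \cdot 5 = 0$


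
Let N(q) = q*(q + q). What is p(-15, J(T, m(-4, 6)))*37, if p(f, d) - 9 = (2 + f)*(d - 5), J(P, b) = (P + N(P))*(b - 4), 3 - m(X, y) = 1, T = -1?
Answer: 3700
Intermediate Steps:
m(X, y) = 2 (m(X, y) = 3 - 1*1 = 3 - 1 = 2)
N(q) = 2*q**2 (N(q) = q*(2*q) = 2*q**2)
J(P, b) = (-4 + b)*(P + 2*P**2) (J(P, b) = (P + 2*P**2)*(b - 4) = (P + 2*P**2)*(-4 + b) = (-4 + b)*(P + 2*P**2))
p(f, d) = 9 + (-5 + d)*(2 + f) (p(f, d) = 9 + (2 + f)*(d - 5) = 9 + (2 + f)*(-5 + d) = 9 + (-5 + d)*(2 + f))
p(-15, J(T, m(-4, 6)))*37 = (-1 - 5*(-15) + 2*(-(-4 + 2 - 8*(-1) + 2*(-1)*2)) - (-4 + 2 - 8*(-1) + 2*(-1)*2)*(-15))*37 = (-1 + 75 + 2*(-(-4 + 2 + 8 - 4)) - (-4 + 2 + 8 - 4)*(-15))*37 = (-1 + 75 + 2*(-1*2) - 1*2*(-15))*37 = (-1 + 75 + 2*(-2) - 2*(-15))*37 = (-1 + 75 - 4 + 30)*37 = 100*37 = 3700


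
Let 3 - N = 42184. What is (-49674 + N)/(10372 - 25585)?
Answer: 91855/15213 ≈ 6.0379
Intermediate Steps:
N = -42181 (N = 3 - 1*42184 = 3 - 42184 = -42181)
(-49674 + N)/(10372 - 25585) = (-49674 - 42181)/(10372 - 25585) = -91855/(-15213) = -91855*(-1/15213) = 91855/15213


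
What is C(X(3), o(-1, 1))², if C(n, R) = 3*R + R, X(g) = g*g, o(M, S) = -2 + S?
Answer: 16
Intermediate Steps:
X(g) = g²
C(n, R) = 4*R
C(X(3), o(-1, 1))² = (4*(-2 + 1))² = (4*(-1))² = (-4)² = 16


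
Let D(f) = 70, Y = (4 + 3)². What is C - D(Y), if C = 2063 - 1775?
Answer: 218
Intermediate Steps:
C = 288
Y = 49 (Y = 7² = 49)
C - D(Y) = 288 - 1*70 = 288 - 70 = 218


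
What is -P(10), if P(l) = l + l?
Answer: -20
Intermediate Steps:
P(l) = 2*l
-P(10) = -2*10 = -1*20 = -20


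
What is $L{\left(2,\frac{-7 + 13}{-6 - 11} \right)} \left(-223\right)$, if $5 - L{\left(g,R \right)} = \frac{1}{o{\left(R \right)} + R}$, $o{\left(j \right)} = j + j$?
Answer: $- \frac{23861}{18} \approx -1325.6$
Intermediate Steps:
$o{\left(j \right)} = 2 j$
$L{\left(g,R \right)} = 5 - \frac{1}{3 R}$ ($L{\left(g,R \right)} = 5 - \frac{1}{2 R + R} = 5 - \frac{1}{3 R}$)
$L{\left(2,\frac{-7 + 13}{-6 - 11} \right)} \left(-223\right) = \left(5 - \frac{1}{3 \frac{-7 + 13}{-6 - 11}}\right) \left(-223\right) = \left(5 - \frac{1}{3 \frac{6}{-17}}\right) \left(-223\right) = \left(5 - \frac{1}{3 \cdot 6 \left(- \frac{1}{17}\right)}\right) \left(-223\right) = \left(5 - \frac{1}{3 \left(- \frac{6}{17}\right)}\right) \left(-223\right) = \left(5 - - \frac{17}{18}\right) \left(-223\right) = \left(5 + \frac{17}{18}\right) \left(-223\right) = \frac{107}{18} \left(-223\right) = - \frac{23861}{18}$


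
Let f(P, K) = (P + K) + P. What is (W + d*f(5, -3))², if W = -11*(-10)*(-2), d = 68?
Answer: 65536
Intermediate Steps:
f(P, K) = K + 2*P (f(P, K) = (K + P) + P = K + 2*P)
W = -220 (W = 110*(-2) = -220)
(W + d*f(5, -3))² = (-220 + 68*(-3 + 2*5))² = (-220 + 68*(-3 + 10))² = (-220 + 68*7)² = (-220 + 476)² = 256² = 65536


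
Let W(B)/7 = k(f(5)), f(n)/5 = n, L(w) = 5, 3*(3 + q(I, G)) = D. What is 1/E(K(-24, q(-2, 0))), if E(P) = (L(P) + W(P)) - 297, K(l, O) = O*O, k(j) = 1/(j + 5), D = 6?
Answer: -30/8753 ≈ -0.0034274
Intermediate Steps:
q(I, G) = -1 (q(I, G) = -3 + (⅓)*6 = -3 + 2 = -1)
f(n) = 5*n
k(j) = 1/(5 + j)
W(B) = 7/30 (W(B) = 7/(5 + 5*5) = 7/(5 + 25) = 7/30)
K(l, O) = O²
E(P) = -8753/30 (E(P) = (5 + 7/30) - 297 = 157/30 - 297 = -8753/30)
1/E(K(-24, q(-2, 0))) = 1/(-8753/30) = -30/8753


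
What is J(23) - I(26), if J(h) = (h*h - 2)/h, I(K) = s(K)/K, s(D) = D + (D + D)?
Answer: 458/23 ≈ 19.913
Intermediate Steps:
s(D) = 3*D (s(D) = D + 2*D = 3*D)
I(K) = 3 (I(K) = (3*K)/K = 3)
J(h) = (-2 + h²)/h (J(h) = (h² - 2)/h = (-2 + h²)/h)
J(23) - I(26) = (23 - 2/23) - 1*3 = (23 - 2*1/23) - 3 = (23 - 2/23) - 3 = 527/23 - 3 = 458/23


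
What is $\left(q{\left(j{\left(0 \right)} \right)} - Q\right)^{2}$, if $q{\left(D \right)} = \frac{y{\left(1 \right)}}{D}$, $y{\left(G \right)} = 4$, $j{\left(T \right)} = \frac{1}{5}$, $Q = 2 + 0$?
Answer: $324$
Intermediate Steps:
$Q = 2$
$j{\left(T \right)} = \frac{1}{5}$
$q{\left(D \right)} = \frac{4}{D}$
$\left(q{\left(j{\left(0 \right)} \right)} - Q\right)^{2} = \left(4 \frac{1}{\frac{1}{5}} - 2\right)^{2} = \left(4 \cdot 5 - 2\right)^{2} = \left(20 - 2\right)^{2} = 18^{2} = 324$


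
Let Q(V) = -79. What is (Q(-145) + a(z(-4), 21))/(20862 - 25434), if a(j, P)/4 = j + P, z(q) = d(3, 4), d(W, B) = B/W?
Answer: -31/13716 ≈ -0.0022601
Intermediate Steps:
z(q) = 4/3
a(j, P) = 4*P + 4*j (a(j, P) = 4*(j + P) = 4*(P + j) = 4*P + 4*j)
(Q(-145) + a(z(-4), 21))/(20862 - 25434) = (-79 + (4*21 + 4*(4/3)))/(20862 - 25434) = (-79 + (84 + 16/3))/(-4572) = (-79 + 268/3)*(-1/4572) = (31/3)*(-1/4572) = -31/13716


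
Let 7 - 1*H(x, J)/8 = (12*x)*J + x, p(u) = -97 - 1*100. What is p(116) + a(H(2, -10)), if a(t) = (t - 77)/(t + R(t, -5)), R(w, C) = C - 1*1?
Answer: -383055/1954 ≈ -196.04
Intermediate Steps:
R(w, C) = -1 + C (R(w, C) = C - 1 = -1 + C)
p(u) = -197 (p(u) = -97 - 100 = -197)
H(x, J) = 56 - 8*x - 96*J*x (H(x, J) = 56 - 8*((12*x)*J + x) = 56 - 8*(12*J*x + x) = 56 - 8*(x + 12*J*x) = 56 + (-8*x - 96*J*x) = 56 - 8*x - 96*J*x)
a(t) = (-77 + t)/(-6 + t) (a(t) = (t - 77)/(t + (-1 - 5)) = (-77 + t)/(t - 6) = (-77 + t)/(-6 + t))
p(116) + a(H(2, -10)) = -197 + (-77 + (56 - 8*2 - 96*(-10)*2))/(-6 + (56 - 8*2 - 96*(-10)*2)) = -197 + (-77 + (56 - 16 + 1920))/(-6 + (56 - 16 + 1920)) = -197 + (-77 + 1960)/(-6 + 1960) = -197 + 1883/1954 = -383055/1954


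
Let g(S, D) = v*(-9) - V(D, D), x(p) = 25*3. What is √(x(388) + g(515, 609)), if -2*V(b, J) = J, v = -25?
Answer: √2418/2 ≈ 24.587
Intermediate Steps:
x(p) = 75
V(b, J) = -J/2
g(S, D) = 225 + D/2 (g(S, D) = -25*(-9) - (-1)*D/2 = 225 + D/2)
√(x(388) + g(515, 609)) = √(75 + (225 + (½)*609)) = √(75 + (225 + 609/2)) = √(75 + 1059/2) = √(1209/2) = √2418/2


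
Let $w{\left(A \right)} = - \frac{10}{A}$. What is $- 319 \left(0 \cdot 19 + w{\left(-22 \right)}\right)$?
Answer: $-145$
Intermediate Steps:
$- 319 \left(0 \cdot 19 + w{\left(-22 \right)}\right) = - 319 \left(0 \cdot 19 - \frac{10}{-22}\right) = - 319 \left(0 - - \frac{5}{11}\right) = - 319 \left(0 + \frac{5}{11}\right) = \left(-319\right) \frac{5}{11} = -145$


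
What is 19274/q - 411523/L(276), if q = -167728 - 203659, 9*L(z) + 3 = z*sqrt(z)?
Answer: -503528155465/867583429381 - 227160696*sqrt(69)/2336063 ≈ -808.32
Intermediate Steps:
L(z) = -1/3 + z**(3/2)/9 (L(z) = -1/3 + (z*sqrt(z))/9 = -1/3 + z**(3/2)/9)
q = -371387
19274/q - 411523/L(276) = 19274/(-371387) - 411523/(-1/3 + 276**(3/2)/9) = 19274*(-1/371387) - 411523/(-1/3 + (552*sqrt(69))/9) = -19274/371387 - 411523/(-1/3 + 184*sqrt(69)/3)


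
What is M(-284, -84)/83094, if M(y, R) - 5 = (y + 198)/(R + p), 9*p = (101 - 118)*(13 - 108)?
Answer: 3521/71377746 ≈ 4.9329e-5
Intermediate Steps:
p = 1615/9 (p = ((101 - 118)*(13 - 108))/9 = (-17*(-95))/9 = (1/9)*1615 = 1615/9 ≈ 179.44)
M(y, R) = 5 + (198 + y)/(1615/9 + R) (M(y, R) = 5 + (y + 198)/(R + 1615/9) = 5 + (198 + y)/(1615/9 + R))
M(-284, -84)/83094 = ((9857 + 9*(-284) + 45*(-84))/(1615 + 9*(-84)))/83094 = ((9857 - 2556 - 3780)/(1615 - 756))*(1/83094) = (3521/859)*(1/83094) = 3521/71377746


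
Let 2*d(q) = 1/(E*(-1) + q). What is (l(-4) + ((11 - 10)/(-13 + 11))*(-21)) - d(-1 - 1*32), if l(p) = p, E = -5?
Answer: 365/56 ≈ 6.5179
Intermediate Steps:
d(q) = 1/(2*(5 + q)) (d(q) = 1/(2*(-5*(-1) + q)) = 1/(2*(5 + q)))
(l(-4) + ((11 - 10)/(-13 + 11))*(-21)) - d(-1 - 1*32) = (-4 + ((11 - 10)/(-13 + 11))*(-21)) - 1/(2*(5 + (-1 - 1*32))) = (-4 + (1/(-2))*(-21)) - 1/(2*(5 + (-1 - 32))) = (-4 + (1*(-½))*(-21)) - 1/(2*(5 - 33)) = (-4 - ½*(-21)) - 1/(2*(-28)) = (-4 + 21/2) - (-1)/(2*28) = 13/2 - 1*(-1/56) = 13/2 + 1/56 = 365/56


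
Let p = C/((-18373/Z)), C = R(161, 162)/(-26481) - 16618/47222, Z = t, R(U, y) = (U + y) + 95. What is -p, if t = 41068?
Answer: -1348790615548/1641083948049 ≈ -0.82189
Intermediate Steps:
R(U, y) = 95 + U + y
Z = 41068
C = -32842861/89320413 (C = (95 + 161 + 162)/(-26481) - 16618/47222 = 418*(-1/26481) - 16618*1/47222 = -418/26481 - 1187/3373 = -32842861/89320413 ≈ -0.36770)
p = 1348790615548/1641083948049 (p = -32842861/(89320413*((-18373/41068))) = -32842861/(89320413*((-18373*1/41068))) = -32842861/(89320413*(-18373/41068)) = -32842861/89320413*(-41068/18373) = 1348790615548/1641083948049 ≈ 0.82189)
-p = -1*1348790615548/1641083948049 = -1348790615548/1641083948049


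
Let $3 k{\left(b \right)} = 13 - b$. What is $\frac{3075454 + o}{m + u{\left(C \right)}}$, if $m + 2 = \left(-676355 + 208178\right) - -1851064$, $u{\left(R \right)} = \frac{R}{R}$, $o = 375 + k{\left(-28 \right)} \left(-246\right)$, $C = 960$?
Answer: $\frac{3072467}{1382886} \approx 2.2218$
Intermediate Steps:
$k{\left(b \right)} = \frac{13}{3} - \frac{b}{3}$ ($k{\left(b \right)} = \frac{13 - b}{3} = \frac{13}{3} - \frac{b}{3}$)
$o = -2987$ ($o = 375 + \left(\frac{13}{3} - - \frac{28}{3}\right) \left(-246\right) = 375 + \left(\frac{13}{3} + \frac{28}{3}\right) \left(-246\right) = 375 + \frac{41}{3} \left(-246\right) = 375 - 3362 = -2987$)
$u{\left(R \right)} = 1$
$m = 1382885$ ($m = -2 + \left(\left(-676355 + 208178\right) - -1851064\right) = -2 + \left(-468177 + 1851064\right) = -2 + 1382887 = 1382885$)
$\frac{3075454 + o}{m + u{\left(C \right)}} = \frac{3075454 - 2987}{1382885 + 1} = \frac{3072467}{1382886}$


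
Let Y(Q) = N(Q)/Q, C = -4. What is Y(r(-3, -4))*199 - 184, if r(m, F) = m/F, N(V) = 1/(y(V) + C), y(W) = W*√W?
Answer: -754120/2991 - 6368*√3/997 ≈ -263.19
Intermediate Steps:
y(W) = W^(3/2)
N(V) = 1/(-4 + V^(3/2)) (N(V) = 1/(V^(3/2) - 4) = 1/(-4 + V^(3/2)))
Y(Q) = 1/(Q*(-4 + Q^(3/2))) (Y(Q) = 1/((-4 + Q^(3/2))*Q) = 1/(Q*(-4 + Q^(3/2))))
Y(r(-3, -4))*199 - 184 = (1/(((-3/(-4)))*(-4 + (-3/(-4))^(3/2))))*199 - 184 = (1/(((-3*(-¼)))*(-4 + (-3*(-¼))^(3/2))))*199 - 184 = (1/((¾)*(-4 + (¾)^(3/2))))*199 - 184 = (4/(3*(-4 + 3*√3/8)))*199 - 184 = 796/(3*(-4 + 3*√3/8)) - 184 = -184 + 796/(3*(-4 + 3*√3/8))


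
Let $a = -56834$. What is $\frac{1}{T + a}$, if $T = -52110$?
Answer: $- \frac{1}{108944} \approx -9.179 \cdot 10^{-6}$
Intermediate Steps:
$\frac{1}{T + a} = \frac{1}{-52110 - 56834} = \frac{1}{-108944} = - \frac{1}{108944}$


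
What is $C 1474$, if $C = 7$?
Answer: $10318$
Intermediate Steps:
$C 1474 = 7 \cdot 1474 = 10318$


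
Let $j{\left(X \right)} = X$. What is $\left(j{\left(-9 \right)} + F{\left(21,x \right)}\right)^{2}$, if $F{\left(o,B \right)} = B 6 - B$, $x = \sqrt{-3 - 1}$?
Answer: $\left(9 - 10 i\right)^{2} \approx -19.0 - 180.0 i$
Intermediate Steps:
$x = 2 i$ ($x = \sqrt{-4} = 2 i \approx 2.0 i$)
$F{\left(o,B \right)} = 5 B$ ($F{\left(o,B \right)} = 6 B - B = 5 B$)
$\left(j{\left(-9 \right)} + F{\left(21,x \right)}\right)^{2} = \left(-9 + 5 \cdot 2 i\right)^{2} = \left(-9 + 10 i\right)^{2}$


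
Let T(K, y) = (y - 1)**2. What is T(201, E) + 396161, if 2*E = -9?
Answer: 1584765/4 ≈ 3.9619e+5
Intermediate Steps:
E = -9/2 (E = (1/2)*(-9) = -9/2 ≈ -4.5000)
T(K, y) = (-1 + y)**2
T(201, E) + 396161 = (-1 - 9/2)**2 + 396161 = (-11/2)**2 + 396161 = 121/4 + 396161 = 1584765/4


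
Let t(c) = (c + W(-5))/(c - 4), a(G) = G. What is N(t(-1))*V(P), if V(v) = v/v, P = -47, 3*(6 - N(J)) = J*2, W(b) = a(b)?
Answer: 26/5 ≈ 5.2000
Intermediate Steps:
W(b) = b
t(c) = (-5 + c)/(-4 + c) (t(c) = (c - 5)/(c - 4) = (-5 + c)/(-4 + c))
N(J) = 6 - 2*J/3 (N(J) = 6 - J*2/3 = 6 - 2*J/3)
V(v) = 1
N(t(-1))*V(P) = (6 - 2*(-5 - 1)/(3*(-4 - 1)))*1 = (6 - 2*(-6)/(3*(-5)))*1 = (6 - (-2)*(-6)/15)*1 = (6 - ⅔*6/5)*1 = (6 - ⅘)*1 = (26/5)*1 = 26/5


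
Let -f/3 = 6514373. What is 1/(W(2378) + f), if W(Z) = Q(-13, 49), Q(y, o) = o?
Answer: -1/19543070 ≈ -5.1169e-8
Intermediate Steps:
W(Z) = 49
f = -19543119 (f = -3*6514373 = -19543119)
1/(W(2378) + f) = 1/(49 - 19543119) = 1/(-19543070) = -1/19543070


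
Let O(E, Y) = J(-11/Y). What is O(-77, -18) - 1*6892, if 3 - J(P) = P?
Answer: -124013/18 ≈ -6889.6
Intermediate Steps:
J(P) = 3 - P
O(E, Y) = 3 + 11/Y (O(E, Y) = 3 - (-11)/Y = 3 + 11/Y)
O(-77, -18) - 1*6892 = (3 + 11/(-18)) - 1*6892 = (3 + 11*(-1/18)) - 6892 = (3 - 11/18) - 6892 = 43/18 - 6892 = -124013/18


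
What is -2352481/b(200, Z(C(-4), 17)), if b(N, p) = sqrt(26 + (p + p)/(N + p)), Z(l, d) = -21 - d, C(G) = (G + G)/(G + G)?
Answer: -21172329*sqrt(517)/1034 ≈ -4.6558e+5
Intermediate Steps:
C(G) = 1 (C(G) = (2*G)/((2*G)) = (2*G)*(1/(2*G)) = 1)
b(N, p) = sqrt(26 + 2*p/(N + p)) (b(N, p) = sqrt(26 + (2*p)/(N + p)) = sqrt(26 + 2*p/(N + p)))
-2352481/b(200, Z(C(-4), 17)) = -2352481*sqrt(2)*sqrt(200 + (-21 - 1*17))/(2*sqrt(13*200 + 14*(-21 - 1*17))) = -2352481*sqrt(2)*sqrt(200 + (-21 - 17))/(2*sqrt(2600 + 14*(-21 - 17))) = -2352481*sqrt(2)*sqrt(200 - 38)/(2*sqrt(2600 + 14*(-38))) = -2352481*9/sqrt(2600 - 532) = -2352481*9*sqrt(517)/1034 = -21172329*sqrt(517)/1034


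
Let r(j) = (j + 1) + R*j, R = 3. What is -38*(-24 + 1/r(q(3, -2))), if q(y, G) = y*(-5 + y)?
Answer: 21014/23 ≈ 913.65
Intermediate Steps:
r(j) = 1 + 4*j (r(j) = (j + 1) + 3*j = (1 + j) + 3*j = 1 + 4*j)
-38*(-24 + 1/r(q(3, -2))) = -38*(-24 + 1/(1 + 4*(3*(-5 + 3)))) = -38*(-24 + 1/(1 + 4*(3*(-2)))) = -38*(-24 + 1/(1 + 4*(-6))) = -38*(-24 + 1/(1 - 24)) = -38*(-24 + 1/(-23)) = -38*(-24 - 1/23) = -38*(-553/23) = 21014/23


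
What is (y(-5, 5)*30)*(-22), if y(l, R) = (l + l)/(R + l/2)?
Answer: 2640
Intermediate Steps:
y(l, R) = 2*l/(R + l/2) (y(l, R) = (2*l)/(R + l*(½)) = (2*l)/(R + l/2) = 2*l/(R + l/2))
(y(-5, 5)*30)*(-22) = ((4*(-5)/(-5 + 2*5))*30)*(-22) = ((4*(-5)/(-5 + 10))*30)*(-22) = ((4*(-5)/5)*30)*(-22) = ((4*(-5)*(⅕))*30)*(-22) = -4*30*(-22) = -120*(-22) = 2640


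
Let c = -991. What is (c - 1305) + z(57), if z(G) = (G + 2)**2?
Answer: 1185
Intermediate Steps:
z(G) = (2 + G)**2
(c - 1305) + z(57) = (-991 - 1305) + (2 + 57)**2 = -2296 + 59**2 = -2296 + 3481 = 1185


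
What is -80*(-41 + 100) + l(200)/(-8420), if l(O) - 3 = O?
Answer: -39742603/8420 ≈ -4720.0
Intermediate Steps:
l(O) = 3 + O
-80*(-41 + 100) + l(200)/(-8420) = -80*(-41 + 100) + (3 + 200)/(-8420) = -80*59 + 203*(-1/8420) = -4720 - 203/8420 = -39742603/8420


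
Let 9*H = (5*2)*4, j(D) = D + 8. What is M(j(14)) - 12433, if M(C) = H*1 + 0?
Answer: -111857/9 ≈ -12429.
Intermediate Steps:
j(D) = 8 + D
H = 40/9 (H = ((5*2)*4)/9 = (10*4)/9 = (1/9)*40 = 40/9 ≈ 4.4444)
M(C) = 40/9 (M(C) = (40/9)*1 + 0 = 40/9 + 0 = 40/9)
M(j(14)) - 12433 = 40/9 - 12433 = -111857/9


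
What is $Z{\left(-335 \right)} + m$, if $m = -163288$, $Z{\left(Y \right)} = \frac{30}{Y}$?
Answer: $- \frac{10940302}{67} \approx -1.6329 \cdot 10^{5}$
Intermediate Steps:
$Z{\left(-335 \right)} + m = \frac{30}{-335} - 163288 = 30 \left(- \frac{1}{335}\right) - 163288 = - \frac{6}{67} - 163288 = - \frac{10940302}{67}$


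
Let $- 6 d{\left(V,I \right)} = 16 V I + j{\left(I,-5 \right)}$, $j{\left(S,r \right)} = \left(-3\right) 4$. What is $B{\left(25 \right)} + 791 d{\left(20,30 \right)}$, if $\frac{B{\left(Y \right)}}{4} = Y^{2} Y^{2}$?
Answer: $298482$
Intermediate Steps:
$j{\left(S,r \right)} = -12$
$d{\left(V,I \right)} = 2 - \frac{8 I V}{3}$ ($d{\left(V,I \right)} = - \frac{16 V I - 12}{6} = - \frac{16 I V - 12}{6} = - \frac{-12 + 16 I V}{6} = 2 - \frac{8 I V}{3}$)
$B{\left(Y \right)} = 4 Y^{4}$ ($B{\left(Y \right)} = 4 Y^{2} Y^{2} = 4 Y^{4}$)
$B{\left(25 \right)} + 791 d{\left(20,30 \right)} = 4 \cdot 25^{4} + 791 \left(2 - 80 \cdot 20\right) = 4 \cdot 390625 + 791 \left(2 - 1600\right) = 1562500 + 791 \left(-1598\right) = 1562500 - 1264018 = 298482$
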